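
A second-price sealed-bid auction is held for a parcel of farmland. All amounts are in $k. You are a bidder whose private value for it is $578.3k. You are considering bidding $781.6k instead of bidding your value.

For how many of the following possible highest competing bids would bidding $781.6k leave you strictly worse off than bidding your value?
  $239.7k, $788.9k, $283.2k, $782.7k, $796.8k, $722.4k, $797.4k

The deviation hurts exactly when the highest competing bid lies strictly between $578.3k and $781.6k — overbidding then wins at a price above your value.
$239.7k: below both → same outcome either way.
$788.9k: above both → same outcome either way.
$283.2k: below both → same outcome either way.
$782.7k: above both → same outcome either way.
$796.8k: above both → same outcome either way.
$722.4k: inside the interval → strictly worse (loss $144.1k).
$797.4k: above both → same outcome either way.
Count: 1.

1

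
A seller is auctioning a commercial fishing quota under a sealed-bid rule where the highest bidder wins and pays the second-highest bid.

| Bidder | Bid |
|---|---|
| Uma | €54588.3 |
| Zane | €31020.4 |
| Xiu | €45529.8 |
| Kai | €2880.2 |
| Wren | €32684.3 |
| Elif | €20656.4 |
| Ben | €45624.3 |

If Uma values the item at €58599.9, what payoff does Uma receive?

Highest bid: Uma at €54588.3, so Uma wins.
Second-highest bid: Ben at €45624.3 — that is the price the winner pays.
Uma's payoff = value − price = €58599.9 − €45624.3 = €12975.6.

€12975.6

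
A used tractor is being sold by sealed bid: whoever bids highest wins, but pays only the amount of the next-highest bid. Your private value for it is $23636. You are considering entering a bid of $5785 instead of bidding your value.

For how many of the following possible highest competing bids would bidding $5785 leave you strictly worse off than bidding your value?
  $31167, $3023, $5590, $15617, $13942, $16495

The deviation hurts exactly when the highest competing bid lies strictly between $5785 and $23636 — underbidding then forfeits a profitable win.
$31167: above both → same outcome either way.
$3023: below both → same outcome either way.
$5590: below both → same outcome either way.
$15617: inside the interval → strictly worse (loss $8019).
$13942: inside the interval → strictly worse (loss $9694).
$16495: inside the interval → strictly worse (loss $7141).
Count: 3.

3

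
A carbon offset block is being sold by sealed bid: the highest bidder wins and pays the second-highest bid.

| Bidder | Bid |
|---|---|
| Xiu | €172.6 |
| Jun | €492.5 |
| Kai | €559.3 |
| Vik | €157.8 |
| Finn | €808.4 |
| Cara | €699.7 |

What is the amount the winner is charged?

Highest bid: Finn at €808.4, so Finn wins.
Second-highest bid: Cara at €699.7 — that is the price the winner pays.

€699.7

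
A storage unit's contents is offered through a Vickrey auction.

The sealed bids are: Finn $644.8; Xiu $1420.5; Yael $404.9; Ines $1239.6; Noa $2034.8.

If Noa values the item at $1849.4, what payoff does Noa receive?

Highest bid: Noa at $2034.8, so Noa wins.
Second-highest bid: Xiu at $1420.5 — that is the price the winner pays.
Noa's payoff = value − price = $1849.4 − $1420.5 = $428.9.

$428.9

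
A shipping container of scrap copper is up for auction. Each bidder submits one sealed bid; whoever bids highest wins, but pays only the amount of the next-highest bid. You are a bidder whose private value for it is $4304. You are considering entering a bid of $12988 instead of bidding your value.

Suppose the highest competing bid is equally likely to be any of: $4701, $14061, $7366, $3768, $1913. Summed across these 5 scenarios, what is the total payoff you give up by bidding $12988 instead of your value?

$3459

The deviation costs you only when the competing bid falls strictly between $4304 and $12988; elsewhere both bids give the same outcome.
$4701: truthful payoff $0, deviation payoff −$397 → loss $397.
$14061: outcomes coincide → loss $0.
$7366: truthful payoff $0, deviation payoff −$3062 → loss $3062.
$3768: outcomes coincide → loss $0.
$1913: outcomes coincide → loss $0.
Total loss = $397 + $3062 = $3459.
Truthful bidding weakly dominates here: raising your bid can only win items priced above your value, and lowering it can only forfeit items priced below.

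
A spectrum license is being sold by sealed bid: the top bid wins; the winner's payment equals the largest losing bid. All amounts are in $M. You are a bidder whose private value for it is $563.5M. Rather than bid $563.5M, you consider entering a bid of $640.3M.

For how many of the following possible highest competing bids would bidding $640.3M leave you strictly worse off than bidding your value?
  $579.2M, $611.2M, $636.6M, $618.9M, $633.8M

5

The deviation hurts exactly when the highest competing bid lies strictly between $563.5M and $640.3M — overbidding then wins at a price above your value.
$579.2M: inside the interval → strictly worse (loss $15.7M).
$611.2M: inside the interval → strictly worse (loss $47.7M).
$636.6M: inside the interval → strictly worse (loss $73.1M).
$618.9M: inside the interval → strictly worse (loss $55.4M).
$633.8M: inside the interval → strictly worse (loss $70.3M).
Count: 5.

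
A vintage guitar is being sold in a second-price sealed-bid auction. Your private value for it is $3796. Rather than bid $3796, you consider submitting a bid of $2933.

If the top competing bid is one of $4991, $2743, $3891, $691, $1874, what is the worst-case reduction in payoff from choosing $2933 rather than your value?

$0

$4991: same outcome either way → loss $0.
$2743: same outcome either way → loss $0.
$3891: same outcome either way → loss $0.
$691: same outcome either way → loss $0.
$1874: same outcome either way → loss $0.
Maximum loss: $0.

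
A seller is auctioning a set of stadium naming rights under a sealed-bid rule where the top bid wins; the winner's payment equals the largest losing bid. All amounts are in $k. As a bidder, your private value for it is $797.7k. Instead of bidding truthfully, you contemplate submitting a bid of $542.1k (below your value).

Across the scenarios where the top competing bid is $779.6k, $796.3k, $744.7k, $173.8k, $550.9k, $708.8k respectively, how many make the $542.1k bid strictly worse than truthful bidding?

5

The deviation hurts exactly when the highest competing bid lies strictly between $542.1k and $797.7k — underbidding then forfeits a profitable win.
$779.6k: inside the interval → strictly worse (loss $18.1k).
$796.3k: inside the interval → strictly worse (loss $1.4k).
$744.7k: inside the interval → strictly worse (loss $53k).
$173.8k: below both → same outcome either way.
$550.9k: inside the interval → strictly worse (loss $246.8k).
$708.8k: inside the interval → strictly worse (loss $88.9k).
Count: 5.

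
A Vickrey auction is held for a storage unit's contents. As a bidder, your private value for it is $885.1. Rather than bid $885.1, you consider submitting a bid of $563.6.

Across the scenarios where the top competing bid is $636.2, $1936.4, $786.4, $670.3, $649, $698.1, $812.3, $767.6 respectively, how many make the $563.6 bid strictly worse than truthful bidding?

7

The deviation hurts exactly when the highest competing bid lies strictly between $563.6 and $885.1 — underbidding then forfeits a profitable win.
$636.2: inside the interval → strictly worse (loss $248.9).
$1936.4: above both → same outcome either way.
$786.4: inside the interval → strictly worse (loss $98.7).
$670.3: inside the interval → strictly worse (loss $214.8).
$649: inside the interval → strictly worse (loss $236.1).
$698.1: inside the interval → strictly worse (loss $187).
$812.3: inside the interval → strictly worse (loss $72.8).
$767.6: inside the interval → strictly worse (loss $117.5).
Count: 7.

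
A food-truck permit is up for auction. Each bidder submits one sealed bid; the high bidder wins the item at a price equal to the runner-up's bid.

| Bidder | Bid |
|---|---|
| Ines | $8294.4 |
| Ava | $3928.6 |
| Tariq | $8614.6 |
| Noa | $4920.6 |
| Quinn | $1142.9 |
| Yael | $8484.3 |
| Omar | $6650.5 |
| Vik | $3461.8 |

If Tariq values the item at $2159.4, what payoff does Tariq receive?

Highest bid: Tariq at $8614.6, so Tariq wins.
Second-highest bid: Yael at $8484.3 — that is the price the winner pays.
Tariq's payoff = value − price = $2159.4 − $8484.3 = −$6324.9.

−$6324.9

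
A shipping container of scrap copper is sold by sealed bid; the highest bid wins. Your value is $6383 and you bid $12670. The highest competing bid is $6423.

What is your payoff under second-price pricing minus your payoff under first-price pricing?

$6247

You have the highest bid, so you win under either rule.
Second-price: pay $6423 → payoff −$40.
First-price: pay your own bid $12670 → payoff −$6287.
Difference = −$40 − (−$6287) = $6247.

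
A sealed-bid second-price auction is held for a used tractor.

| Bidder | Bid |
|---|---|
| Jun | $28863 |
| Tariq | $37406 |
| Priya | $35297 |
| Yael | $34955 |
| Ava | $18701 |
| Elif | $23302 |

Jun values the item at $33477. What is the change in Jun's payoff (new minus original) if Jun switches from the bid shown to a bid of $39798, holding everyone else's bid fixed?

−$3929

The highest bid among the other bidders is $37406; Jun's bid doesn't change that.
Original bid $28863: Jun is not highest (top rival bid is $37406); payoff $0.
Alternative bid $39798: Jun is highest, pays the top rival bid $37406; payoff $33477 − $37406 = −$3929.
Change in payoff = −$3929 − ($0) = −$3929.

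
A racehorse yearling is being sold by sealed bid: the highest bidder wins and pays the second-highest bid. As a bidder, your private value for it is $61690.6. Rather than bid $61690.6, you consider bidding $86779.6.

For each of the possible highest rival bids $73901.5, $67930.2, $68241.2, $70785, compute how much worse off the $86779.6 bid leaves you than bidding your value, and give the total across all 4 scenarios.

$34095.5

The deviation costs you only when the competing bid falls strictly between $61690.6 and $86779.6; elsewhere both bids give the same outcome.
$73901.5: truthful payoff $0, deviation payoff −$12210.9 → loss $12210.9.
$67930.2: truthful payoff $0, deviation payoff −$6239.6 → loss $6239.6.
$68241.2: truthful payoff $0, deviation payoff −$6550.6 → loss $6550.6.
$70785: truthful payoff $0, deviation payoff −$9094.4 → loss $9094.4.
Total loss = $12210.9 + $6239.6 + $6550.6 + $9094.4 = $34095.5.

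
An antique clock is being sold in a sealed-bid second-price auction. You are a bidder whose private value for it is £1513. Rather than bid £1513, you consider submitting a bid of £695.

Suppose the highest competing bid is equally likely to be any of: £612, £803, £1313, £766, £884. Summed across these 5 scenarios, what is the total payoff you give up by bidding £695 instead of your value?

£2286

The deviation costs you only when the competing bid falls strictly between £695 and £1513; elsewhere both bids give the same outcome.
£612: outcomes coincide → loss £0.
£803: truthful payoff £710, deviation payoff £0 → loss £710.
£1313: truthful payoff £200, deviation payoff £0 → loss £200.
£766: truthful payoff £747, deviation payoff £0 → loss £747.
£884: truthful payoff £629, deviation payoff £0 → loss £629.
Total loss = £710 + £200 + £747 + £629 = £2286.
Truthful bidding weakly dominates here: raising your bid can only win items priced above your value, and lowering it can only forfeit items priced below.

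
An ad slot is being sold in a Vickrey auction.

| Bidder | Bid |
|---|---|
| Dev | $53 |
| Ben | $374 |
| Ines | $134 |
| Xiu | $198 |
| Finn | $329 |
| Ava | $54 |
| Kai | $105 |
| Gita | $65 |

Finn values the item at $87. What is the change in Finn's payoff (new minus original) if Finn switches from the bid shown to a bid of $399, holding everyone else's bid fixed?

The highest bid among the other bidders is $374; Finn's bid doesn't change that.
Original bid $329: Finn is not highest (top rival bid is $374); payoff $0.
Alternative bid $399: Finn is highest, pays the top rival bid $374; payoff $87 − $374 = −$287.
Change in payoff = −$287 − ($0) = −$287.

−$287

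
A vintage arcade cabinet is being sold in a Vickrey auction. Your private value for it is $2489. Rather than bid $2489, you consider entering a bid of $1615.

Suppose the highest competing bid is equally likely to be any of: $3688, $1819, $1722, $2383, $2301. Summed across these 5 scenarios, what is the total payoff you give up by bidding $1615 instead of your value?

$1731

The deviation costs you only when the competing bid falls strictly between $1615 and $2489; elsewhere both bids give the same outcome.
$3688: outcomes coincide → loss $0.
$1819: truthful payoff $670, deviation payoff $0 → loss $670.
$1722: truthful payoff $767, deviation payoff $0 → loss $767.
$2383: truthful payoff $106, deviation payoff $0 → loss $106.
$2301: truthful payoff $188, deviation payoff $0 → loss $188.
Total loss = $670 + $767 + $106 + $188 = $1731.
In a second-price auction your bid sets only whether you win, not what you pay, so bidding your true value is weakly dominant.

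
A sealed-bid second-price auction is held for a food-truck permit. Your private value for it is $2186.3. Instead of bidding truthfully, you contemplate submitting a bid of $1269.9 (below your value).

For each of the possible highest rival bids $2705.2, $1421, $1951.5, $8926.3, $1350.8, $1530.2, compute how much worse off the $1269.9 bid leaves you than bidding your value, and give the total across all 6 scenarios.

The deviation costs you only when the competing bid falls strictly between $1269.9 and $2186.3; elsewhere both bids give the same outcome.
$2705.2: outcomes coincide → loss $0.
$1421: truthful payoff $765.3, deviation payoff $0 → loss $765.3.
$1951.5: truthful payoff $234.8, deviation payoff $0 → loss $234.8.
$8926.3: outcomes coincide → loss $0.
$1350.8: truthful payoff $835.5, deviation payoff $0 → loss $835.5.
$1530.2: truthful payoff $656.1, deviation payoff $0 → loss $656.1.
Total loss = $765.3 + $234.8 + $835.5 + $656.1 = $2491.7.

$2491.7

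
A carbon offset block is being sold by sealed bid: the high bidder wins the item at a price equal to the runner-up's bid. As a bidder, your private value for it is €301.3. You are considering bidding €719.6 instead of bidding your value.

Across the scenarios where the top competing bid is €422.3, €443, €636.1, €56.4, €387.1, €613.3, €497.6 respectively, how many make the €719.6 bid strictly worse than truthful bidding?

6

The deviation hurts exactly when the highest competing bid lies strictly between €301.3 and €719.6 — overbidding then wins at a price above your value.
€422.3: inside the interval → strictly worse (loss €121).
€443: inside the interval → strictly worse (loss €141.7).
€636.1: inside the interval → strictly worse (loss €334.8).
€56.4: below both → same outcome either way.
€387.1: inside the interval → strictly worse (loss €85.8).
€613.3: inside the interval → strictly worse (loss €312).
€497.6: inside the interval → strictly worse (loss €196.3).
Count: 6.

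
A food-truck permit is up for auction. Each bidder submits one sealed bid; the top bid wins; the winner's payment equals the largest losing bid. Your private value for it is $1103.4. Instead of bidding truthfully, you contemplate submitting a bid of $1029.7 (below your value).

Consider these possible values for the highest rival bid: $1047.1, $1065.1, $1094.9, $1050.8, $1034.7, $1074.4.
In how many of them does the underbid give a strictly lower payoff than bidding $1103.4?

6

The deviation hurts exactly when the highest competing bid lies strictly between $1029.7 and $1103.4 — underbidding then forfeits a profitable win.
$1047.1: inside the interval → strictly worse (loss $56.3).
$1065.1: inside the interval → strictly worse (loss $38.3).
$1094.9: inside the interval → strictly worse (loss $8.5).
$1050.8: inside the interval → strictly worse (loss $52.6).
$1034.7: inside the interval → strictly worse (loss $68.7).
$1074.4: inside the interval → strictly worse (loss $29).
Count: 6.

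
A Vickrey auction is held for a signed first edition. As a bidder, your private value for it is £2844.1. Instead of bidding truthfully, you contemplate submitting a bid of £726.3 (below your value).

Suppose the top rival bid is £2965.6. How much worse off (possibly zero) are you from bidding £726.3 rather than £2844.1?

Bidding your value £2844.1: you lose (since £2844.1 < £2965.6). Payoff £0.
Bidding £726.3: you lose. Payoff £0.
Difference = £0 − £0 = £0; both bids lead to the same outcome because the competing bid is above both your value and your alternative bid.

£0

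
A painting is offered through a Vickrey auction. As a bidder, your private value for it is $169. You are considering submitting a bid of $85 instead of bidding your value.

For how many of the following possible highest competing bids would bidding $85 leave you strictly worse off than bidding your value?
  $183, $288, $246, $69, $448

The deviation hurts exactly when the highest competing bid lies strictly between $85 and $169 — underbidding then forfeits a profitable win.
$183: above both → same outcome either way.
$288: above both → same outcome either way.
$246: above both → same outcome either way.
$69: below both → same outcome either way.
$448: above both → same outcome either way.
Count: 0.

0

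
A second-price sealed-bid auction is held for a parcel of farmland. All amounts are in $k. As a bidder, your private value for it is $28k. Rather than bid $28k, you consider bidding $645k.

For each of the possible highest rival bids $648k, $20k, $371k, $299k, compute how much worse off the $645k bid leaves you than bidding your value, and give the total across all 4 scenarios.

The deviation costs you only when the competing bid falls strictly between $28k and $645k; elsewhere both bids give the same outcome.
$648k: outcomes coincide → loss $0k.
$20k: outcomes coincide → loss $0k.
$371k: truthful payoff $0k, deviation payoff −$343k → loss $343k.
$299k: truthful payoff $0k, deviation payoff −$271k → loss $271k.
Total loss = $343k + $271k = $614k.
Truthful bidding weakly dominates here: raising your bid can only win items priced above your value, and lowering it can only forfeit items priced below.

$614k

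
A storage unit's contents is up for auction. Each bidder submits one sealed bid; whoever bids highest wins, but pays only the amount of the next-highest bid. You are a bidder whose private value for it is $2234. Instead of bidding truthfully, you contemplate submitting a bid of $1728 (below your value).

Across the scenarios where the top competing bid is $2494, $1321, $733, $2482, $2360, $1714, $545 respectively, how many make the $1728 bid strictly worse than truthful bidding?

The deviation hurts exactly when the highest competing bid lies strictly between $1728 and $2234 — underbidding then forfeits a profitable win.
$2494: above both → same outcome either way.
$1321: below both → same outcome either way.
$733: below both → same outcome either way.
$2482: above both → same outcome either way.
$2360: above both → same outcome either way.
$1714: below both → same outcome either way.
$545: below both → same outcome either way.
Count: 0.

0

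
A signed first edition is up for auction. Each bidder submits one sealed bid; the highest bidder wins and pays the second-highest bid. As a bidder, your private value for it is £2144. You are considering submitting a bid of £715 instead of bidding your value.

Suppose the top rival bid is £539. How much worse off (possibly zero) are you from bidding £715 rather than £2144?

£0

Bidding your value £2144: you win (since £2144 > £539) and pay £539. Payoff £1605.
Bidding £715: you win and pay £539. Payoff £2144 − £539 = £1605.
Difference = £1605 − £1605 = £0; both bids lead to the same outcome because the competing bid is below both your value and your alternative bid.
In a second-price auction your bid sets only whether you win, not what you pay, so bidding your true value is weakly dominant.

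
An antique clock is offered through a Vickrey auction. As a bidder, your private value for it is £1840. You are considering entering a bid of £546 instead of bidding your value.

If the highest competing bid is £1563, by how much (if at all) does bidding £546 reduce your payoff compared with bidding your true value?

Bidding your value £1840: you win (since £1840 > £1563) and pay £1563. Payoff £277.
Bidding £546: you lose. Payoff £0.
The competing bid £1563 lies between your shaded bid and your value, so underbidding forfeits an item you could have won at a profitable price.
Loss from deviating = £277 − (£0) = £277.
Truthful bidding weakly dominates here: raising your bid can only win items priced above your value, and lowering it can only forfeit items priced below.

£277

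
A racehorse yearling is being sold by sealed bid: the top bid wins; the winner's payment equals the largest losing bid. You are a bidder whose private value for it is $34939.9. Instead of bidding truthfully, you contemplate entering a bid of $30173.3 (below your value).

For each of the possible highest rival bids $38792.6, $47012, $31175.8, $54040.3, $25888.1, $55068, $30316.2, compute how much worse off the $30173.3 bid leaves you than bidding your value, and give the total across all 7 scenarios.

$8387.8

The deviation costs you only when the competing bid falls strictly between $30173.3 and $34939.9; elsewhere both bids give the same outcome.
$38792.6: outcomes coincide → loss $0.
$47012: outcomes coincide → loss $0.
$31175.8: truthful payoff $3764.1, deviation payoff $0 → loss $3764.1.
$54040.3: outcomes coincide → loss $0.
$25888.1: outcomes coincide → loss $0.
$55068: outcomes coincide → loss $0.
$30316.2: truthful payoff $4623.7, deviation payoff $0 → loss $4623.7.
Total loss = $3764.1 + $4623.7 = $8387.8.
In a second-price auction your bid sets only whether you win, not what you pay, so bidding your true value is weakly dominant.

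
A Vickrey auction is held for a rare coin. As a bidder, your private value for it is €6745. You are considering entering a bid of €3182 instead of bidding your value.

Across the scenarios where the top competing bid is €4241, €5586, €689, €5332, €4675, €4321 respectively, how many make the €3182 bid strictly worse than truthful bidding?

The deviation hurts exactly when the highest competing bid lies strictly between €3182 and €6745 — underbidding then forfeits a profitable win.
€4241: inside the interval → strictly worse (loss €2504).
€5586: inside the interval → strictly worse (loss €1159).
€689: below both → same outcome either way.
€5332: inside the interval → strictly worse (loss €1413).
€4675: inside the interval → strictly worse (loss €2070).
€4321: inside the interval → strictly worse (loss €2424).
Count: 5.

5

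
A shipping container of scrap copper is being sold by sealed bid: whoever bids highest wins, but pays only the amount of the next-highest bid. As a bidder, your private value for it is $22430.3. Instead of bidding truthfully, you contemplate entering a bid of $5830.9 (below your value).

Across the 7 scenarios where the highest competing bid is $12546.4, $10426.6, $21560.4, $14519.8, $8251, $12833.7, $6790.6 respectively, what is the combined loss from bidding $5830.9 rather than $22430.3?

The deviation costs you only when the competing bid falls strictly between $5830.9 and $22430.3; elsewhere both bids give the same outcome.
$12546.4: truthful payoff $9883.9, deviation payoff $0 → loss $9883.9.
$10426.6: truthful payoff $12003.7, deviation payoff $0 → loss $12003.7.
$21560.4: truthful payoff $869.9, deviation payoff $0 → loss $869.9.
$14519.8: truthful payoff $7910.5, deviation payoff $0 → loss $7910.5.
$8251: truthful payoff $14179.3, deviation payoff $0 → loss $14179.3.
$12833.7: truthful payoff $9596.6, deviation payoff $0 → loss $9596.6.
$6790.6: truthful payoff $15639.7, deviation payoff $0 → loss $15639.7.
Total loss = $9883.9 + $12003.7 + $869.9 + $7910.5 + $14179.3 + $9596.6 + $15639.7 = $70083.6.
Truthful bidding weakly dominates here: raising your bid can only win items priced above your value, and lowering it can only forfeit items priced below.

$70083.6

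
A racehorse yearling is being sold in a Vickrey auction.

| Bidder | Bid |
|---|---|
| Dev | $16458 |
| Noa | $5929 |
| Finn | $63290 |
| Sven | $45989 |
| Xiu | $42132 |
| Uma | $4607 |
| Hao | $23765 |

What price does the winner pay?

$45989

Highest bid: Finn at $63290, so Finn wins.
Second-highest bid: Sven at $45989 — that is the price the winner pays.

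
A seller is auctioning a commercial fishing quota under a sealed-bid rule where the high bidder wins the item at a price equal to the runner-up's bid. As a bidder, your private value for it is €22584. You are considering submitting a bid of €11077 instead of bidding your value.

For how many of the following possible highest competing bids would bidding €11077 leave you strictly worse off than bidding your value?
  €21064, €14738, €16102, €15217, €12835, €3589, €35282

The deviation hurts exactly when the highest competing bid lies strictly between €11077 and €22584 — underbidding then forfeits a profitable win.
€21064: inside the interval → strictly worse (loss €1520).
€14738: inside the interval → strictly worse (loss €7846).
€16102: inside the interval → strictly worse (loss €6482).
€15217: inside the interval → strictly worse (loss €7367).
€12835: inside the interval → strictly worse (loss €9749).
€3589: below both → same outcome either way.
€35282: above both → same outcome either way.
Count: 5.

5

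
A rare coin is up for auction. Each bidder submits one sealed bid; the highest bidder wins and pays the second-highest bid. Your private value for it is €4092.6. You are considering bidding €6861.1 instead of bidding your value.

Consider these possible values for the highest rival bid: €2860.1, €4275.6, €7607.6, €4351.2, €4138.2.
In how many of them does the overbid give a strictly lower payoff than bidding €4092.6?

3

The deviation hurts exactly when the highest competing bid lies strictly between €4092.6 and €6861.1 — overbidding then wins at a price above your value.
€2860.1: below both → same outcome either way.
€4275.6: inside the interval → strictly worse (loss €183).
€7607.6: above both → same outcome either way.
€4351.2: inside the interval → strictly worse (loss €258.6).
€4138.2: inside the interval → strictly worse (loss €45.6).
Count: 3.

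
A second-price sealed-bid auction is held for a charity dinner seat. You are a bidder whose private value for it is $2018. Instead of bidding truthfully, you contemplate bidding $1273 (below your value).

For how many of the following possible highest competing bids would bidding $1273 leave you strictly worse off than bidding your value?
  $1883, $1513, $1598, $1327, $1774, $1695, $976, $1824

The deviation hurts exactly when the highest competing bid lies strictly between $1273 and $2018 — underbidding then forfeits a profitable win.
$1883: inside the interval → strictly worse (loss $135).
$1513: inside the interval → strictly worse (loss $505).
$1598: inside the interval → strictly worse (loss $420).
$1327: inside the interval → strictly worse (loss $691).
$1774: inside the interval → strictly worse (loss $244).
$1695: inside the interval → strictly worse (loss $323).
$976: below both → same outcome either way.
$1824: inside the interval → strictly worse (loss $194).
Count: 7.

7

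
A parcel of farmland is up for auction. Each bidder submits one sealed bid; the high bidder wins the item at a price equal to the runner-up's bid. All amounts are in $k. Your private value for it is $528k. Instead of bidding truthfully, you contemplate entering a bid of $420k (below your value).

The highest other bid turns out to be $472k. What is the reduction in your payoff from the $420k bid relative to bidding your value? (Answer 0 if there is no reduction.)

Bidding your value $528k: you win (since $528k > $472k) and pay $472k. Payoff $56k.
Bidding $420k: you lose. Payoff $0k.
The competing bid $472k lies between your shaded bid and your value, so underbidding forfeits an item you could have won at a profitable price.
Loss from deviating = $56k − ($0k) = $56k.
Truthful bidding weakly dominates here: raising your bid can only win items priced above your value, and lowering it can only forfeit items priced below.

$56k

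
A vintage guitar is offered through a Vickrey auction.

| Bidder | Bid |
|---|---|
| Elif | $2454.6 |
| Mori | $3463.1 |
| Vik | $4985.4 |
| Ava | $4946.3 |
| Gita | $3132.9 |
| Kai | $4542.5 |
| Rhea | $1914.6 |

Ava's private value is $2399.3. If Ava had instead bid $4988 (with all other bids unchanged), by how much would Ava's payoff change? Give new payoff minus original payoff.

−$2586.1

The highest bid among the other bidders is $4985.4; Ava's bid doesn't change that.
Original bid $4946.3: Ava is not highest (top rival bid is $4985.4); payoff $0.
Alternative bid $4988: Ava is highest, pays the top rival bid $4985.4; payoff $2399.3 − $4985.4 = −$2586.1.
Change in payoff = −$2586.1 − ($0) = −$2586.1.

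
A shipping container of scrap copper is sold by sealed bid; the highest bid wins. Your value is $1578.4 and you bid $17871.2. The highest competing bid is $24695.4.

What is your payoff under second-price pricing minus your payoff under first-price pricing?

Your bid $17871.2 is below $24695.4, so you lose under either rule.
Payoff is $0 in both cases; difference = $0.

$0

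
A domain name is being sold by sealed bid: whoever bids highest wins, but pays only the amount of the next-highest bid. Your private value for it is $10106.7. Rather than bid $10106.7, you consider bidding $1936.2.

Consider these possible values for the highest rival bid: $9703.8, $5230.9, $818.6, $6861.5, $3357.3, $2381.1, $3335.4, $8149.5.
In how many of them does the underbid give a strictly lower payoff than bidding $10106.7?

7

The deviation hurts exactly when the highest competing bid lies strictly between $1936.2 and $10106.7 — underbidding then forfeits a profitable win.
$9703.8: inside the interval → strictly worse (loss $402.9).
$5230.9: inside the interval → strictly worse (loss $4875.8).
$818.6: below both → same outcome either way.
$6861.5: inside the interval → strictly worse (loss $3245.2).
$3357.3: inside the interval → strictly worse (loss $6749.4).
$2381.1: inside the interval → strictly worse (loss $7725.6).
$3335.4: inside the interval → strictly worse (loss $6771.3).
$8149.5: inside the interval → strictly worse (loss $1957.2).
Count: 7.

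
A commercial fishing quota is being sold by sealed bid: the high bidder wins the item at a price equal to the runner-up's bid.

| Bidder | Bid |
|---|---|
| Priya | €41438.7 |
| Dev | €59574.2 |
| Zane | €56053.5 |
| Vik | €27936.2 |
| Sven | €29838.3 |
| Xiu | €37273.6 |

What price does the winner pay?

€56053.5

Highest bid: Dev at €59574.2, so Dev wins.
Second-highest bid: Zane at €56053.5 — that is the price the winner pays.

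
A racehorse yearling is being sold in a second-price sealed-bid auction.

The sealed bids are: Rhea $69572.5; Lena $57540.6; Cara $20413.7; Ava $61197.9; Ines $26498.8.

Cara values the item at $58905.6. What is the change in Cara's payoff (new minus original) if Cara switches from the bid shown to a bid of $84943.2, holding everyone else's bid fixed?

The highest bid among the other bidders is $69572.5; Cara's bid doesn't change that.
Original bid $20413.7: Cara is not highest (top rival bid is $69572.5); payoff $0.
Alternative bid $84943.2: Cara is highest, pays the top rival bid $69572.5; payoff $58905.6 − $69572.5 = −$10666.9.
Change in payoff = −$10666.9 − ($0) = −$10666.9.

−$10666.9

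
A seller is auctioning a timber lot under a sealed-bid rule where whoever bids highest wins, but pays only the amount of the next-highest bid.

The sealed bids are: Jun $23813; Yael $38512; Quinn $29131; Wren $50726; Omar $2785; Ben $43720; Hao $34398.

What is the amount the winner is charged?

Highest bid: Wren at $50726, so Wren wins.
Second-highest bid: Ben at $43720 — that is the price the winner pays.

$43720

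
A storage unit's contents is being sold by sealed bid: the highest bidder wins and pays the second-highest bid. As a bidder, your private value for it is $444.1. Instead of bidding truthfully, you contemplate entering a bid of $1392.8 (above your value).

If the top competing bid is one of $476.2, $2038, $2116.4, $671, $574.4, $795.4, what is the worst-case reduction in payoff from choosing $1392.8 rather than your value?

$351.3

$476.2: truthful gives $0, deviation gives −$32.1 → loss $32.1.
$2038: same outcome either way → loss $0.
$2116.4: same outcome either way → loss $0.
$671: truthful gives $0, deviation gives −$226.9 → loss $226.9.
$574.4: truthful gives $0, deviation gives −$130.3 → loss $130.3.
$795.4: truthful gives $0, deviation gives −$351.3 → loss $351.3.
Maximum loss: $351.3.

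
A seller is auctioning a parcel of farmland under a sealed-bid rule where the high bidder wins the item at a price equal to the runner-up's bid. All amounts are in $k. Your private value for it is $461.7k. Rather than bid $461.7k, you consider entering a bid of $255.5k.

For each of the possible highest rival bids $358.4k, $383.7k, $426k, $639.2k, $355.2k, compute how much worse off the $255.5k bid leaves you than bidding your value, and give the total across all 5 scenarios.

The deviation costs you only when the competing bid falls strictly between $255.5k and $461.7k; elsewhere both bids give the same outcome.
$358.4k: truthful payoff $103.3k, deviation payoff $0k → loss $103.3k.
$383.7k: truthful payoff $78k, deviation payoff $0k → loss $78k.
$426k: truthful payoff $35.7k, deviation payoff $0k → loss $35.7k.
$639.2k: outcomes coincide → loss $0k.
$355.2k: truthful payoff $106.5k, deviation payoff $0k → loss $106.5k.
Total loss = $103.3k + $78k + $35.7k + $106.5k = $323.5k.
In a second-price auction your bid sets only whether you win, not what you pay, so bidding your true value is weakly dominant.

$323.5k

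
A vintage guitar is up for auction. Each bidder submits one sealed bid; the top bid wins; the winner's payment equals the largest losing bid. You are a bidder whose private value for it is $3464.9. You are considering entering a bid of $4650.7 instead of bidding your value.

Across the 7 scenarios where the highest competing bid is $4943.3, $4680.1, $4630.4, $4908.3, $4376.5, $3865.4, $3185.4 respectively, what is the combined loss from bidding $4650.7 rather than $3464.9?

The deviation costs you only when the competing bid falls strictly between $3464.9 and $4650.7; elsewhere both bids give the same outcome.
$4943.3: outcomes coincide → loss $0.
$4680.1: outcomes coincide → loss $0.
$4630.4: truthful payoff $0, deviation payoff −$1165.5 → loss $1165.5.
$4908.3: outcomes coincide → loss $0.
$4376.5: truthful payoff $0, deviation payoff −$911.6 → loss $911.6.
$3865.4: truthful payoff $0, deviation payoff −$400.5 → loss $400.5.
$3185.4: outcomes coincide → loss $0.
Total loss = $1165.5 + $911.6 + $400.5 = $2477.6.

$2477.6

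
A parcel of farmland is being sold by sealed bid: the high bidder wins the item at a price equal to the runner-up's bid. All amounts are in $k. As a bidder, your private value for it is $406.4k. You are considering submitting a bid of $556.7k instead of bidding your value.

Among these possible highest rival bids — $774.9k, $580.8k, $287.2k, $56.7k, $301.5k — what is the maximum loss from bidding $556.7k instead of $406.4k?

$0k

$774.9k: same outcome either way → loss $0k.
$580.8k: same outcome either way → loss $0k.
$287.2k: same outcome either way → loss $0k.
$56.7k: same outcome either way → loss $0k.
$301.5k: same outcome either way → loss $0k.
Maximum loss: $0k.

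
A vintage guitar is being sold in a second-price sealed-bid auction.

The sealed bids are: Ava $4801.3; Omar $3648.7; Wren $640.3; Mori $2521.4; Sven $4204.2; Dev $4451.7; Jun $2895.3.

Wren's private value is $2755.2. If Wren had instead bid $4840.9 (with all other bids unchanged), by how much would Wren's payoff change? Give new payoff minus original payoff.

−$2046.1

The highest bid among the other bidders is $4801.3; Wren's bid doesn't change that.
Original bid $640.3: Wren is not highest (top rival bid is $4801.3); payoff $0.
Alternative bid $4840.9: Wren is highest, pays the top rival bid $4801.3; payoff $2755.2 − $4801.3 = −$2046.1.
Change in payoff = −$2046.1 − ($0) = −$2046.1.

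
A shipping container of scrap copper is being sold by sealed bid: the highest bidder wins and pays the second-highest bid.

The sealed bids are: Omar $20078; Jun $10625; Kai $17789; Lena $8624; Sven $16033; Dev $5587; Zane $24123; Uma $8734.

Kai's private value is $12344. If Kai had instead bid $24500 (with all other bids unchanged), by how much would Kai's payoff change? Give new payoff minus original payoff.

The highest bid among the other bidders is $24123; Kai's bid doesn't change that.
Original bid $17789: Kai is not highest (top rival bid is $24123); payoff $0.
Alternative bid $24500: Kai is highest, pays the top rival bid $24123; payoff $12344 − $24123 = −$11779.
Change in payoff = −$11779 − ($0) = −$11779.

−$11779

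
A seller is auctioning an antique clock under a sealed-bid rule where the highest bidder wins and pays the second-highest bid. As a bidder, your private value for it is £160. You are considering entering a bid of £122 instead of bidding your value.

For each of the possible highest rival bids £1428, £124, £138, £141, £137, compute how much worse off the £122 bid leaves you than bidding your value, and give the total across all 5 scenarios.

The deviation costs you only when the competing bid falls strictly between £122 and £160; elsewhere both bids give the same outcome.
£1428: outcomes coincide → loss £0.
£124: truthful payoff £36, deviation payoff £0 → loss £36.
£138: truthful payoff £22, deviation payoff £0 → loss £22.
£141: truthful payoff £19, deviation payoff £0 → loss £19.
£137: truthful payoff £23, deviation payoff £0 → loss £23.
Total loss = £36 + £22 + £19 + £23 = £100.
Because the price is fixed by the runner-up's bid, deviating from your value can only change a good outcome into a bad one — never the reverse.

£100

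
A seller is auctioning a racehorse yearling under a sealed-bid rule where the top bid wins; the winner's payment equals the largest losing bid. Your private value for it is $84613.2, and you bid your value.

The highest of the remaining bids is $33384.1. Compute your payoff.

$51229.1

Your bid $84613.2 exceeds the highest competing bid $33384.1, so you win.
In a second-price auction the winner pays the second-highest bid, $33384.1.
Payoff = value − price = $84613.2 − $33384.1 = $51229.1.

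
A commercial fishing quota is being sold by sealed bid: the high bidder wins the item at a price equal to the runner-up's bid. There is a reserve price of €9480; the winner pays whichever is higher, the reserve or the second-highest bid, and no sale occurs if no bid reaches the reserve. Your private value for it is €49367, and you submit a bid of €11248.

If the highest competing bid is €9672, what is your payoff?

Your bid €11248 is the highest and exceeds the reserve.
Price = max(second-highest bid, reserve) = max(€9672, €9480) = €9672.
Payoff = €49367 − €9672 = €39695.

€39695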